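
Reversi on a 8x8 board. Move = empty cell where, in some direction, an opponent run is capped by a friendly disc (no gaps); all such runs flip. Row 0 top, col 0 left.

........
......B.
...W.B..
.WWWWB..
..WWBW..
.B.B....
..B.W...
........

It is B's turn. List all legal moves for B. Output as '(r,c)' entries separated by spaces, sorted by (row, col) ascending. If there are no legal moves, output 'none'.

(1,2): no bracket -> illegal
(1,3): flips 3 -> legal
(1,4): no bracket -> illegal
(2,0): flips 2 -> legal
(2,1): no bracket -> illegal
(2,2): flips 1 -> legal
(2,4): flips 3 -> legal
(3,0): flips 4 -> legal
(3,6): no bracket -> illegal
(4,0): no bracket -> illegal
(4,1): flips 2 -> legal
(4,6): flips 1 -> legal
(5,2): flips 2 -> legal
(5,4): no bracket -> illegal
(5,5): flips 1 -> legal
(5,6): no bracket -> illegal
(6,3): no bracket -> illegal
(6,5): no bracket -> illegal
(7,3): no bracket -> illegal
(7,4): no bracket -> illegal
(7,5): flips 1 -> legal

Answer: (1,3) (2,0) (2,2) (2,4) (3,0) (4,1) (4,6) (5,2) (5,5) (7,5)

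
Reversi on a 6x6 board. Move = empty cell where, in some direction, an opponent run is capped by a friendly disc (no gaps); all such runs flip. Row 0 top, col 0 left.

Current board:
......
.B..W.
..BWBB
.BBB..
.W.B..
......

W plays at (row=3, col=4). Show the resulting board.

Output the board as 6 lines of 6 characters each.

Answer: ......
.B..W.
..BWWB
.BBBW.
.W.B..
......

Derivation:
Place W at (3,4); scan 8 dirs for brackets.
Dir NW: first cell 'W' (not opp) -> no flip
Dir N: opp run (2,4) capped by W -> flip
Dir NE: opp run (2,5), next=edge -> no flip
Dir W: opp run (3,3) (3,2) (3,1), next='.' -> no flip
Dir E: first cell '.' (not opp) -> no flip
Dir SW: opp run (4,3), next='.' -> no flip
Dir S: first cell '.' (not opp) -> no flip
Dir SE: first cell '.' (not opp) -> no flip
All flips: (2,4)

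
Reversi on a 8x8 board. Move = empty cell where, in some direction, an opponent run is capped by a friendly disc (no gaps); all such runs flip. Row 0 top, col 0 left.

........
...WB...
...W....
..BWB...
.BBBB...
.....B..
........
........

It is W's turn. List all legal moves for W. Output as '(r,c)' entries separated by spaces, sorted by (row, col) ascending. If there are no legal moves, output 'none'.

Answer: (0,5) (1,5) (3,1) (3,5) (4,5) (5,0) (5,1) (5,3) (6,6)

Derivation:
(0,3): no bracket -> illegal
(0,4): no bracket -> illegal
(0,5): flips 1 -> legal
(1,5): flips 1 -> legal
(2,1): no bracket -> illegal
(2,2): no bracket -> illegal
(2,4): no bracket -> illegal
(2,5): no bracket -> illegal
(3,0): no bracket -> illegal
(3,1): flips 1 -> legal
(3,5): flips 1 -> legal
(4,0): no bracket -> illegal
(4,5): flips 1 -> legal
(4,6): no bracket -> illegal
(5,0): flips 2 -> legal
(5,1): flips 1 -> legal
(5,2): no bracket -> illegal
(5,3): flips 1 -> legal
(5,4): no bracket -> illegal
(5,6): no bracket -> illegal
(6,4): no bracket -> illegal
(6,5): no bracket -> illegal
(6,6): flips 2 -> legal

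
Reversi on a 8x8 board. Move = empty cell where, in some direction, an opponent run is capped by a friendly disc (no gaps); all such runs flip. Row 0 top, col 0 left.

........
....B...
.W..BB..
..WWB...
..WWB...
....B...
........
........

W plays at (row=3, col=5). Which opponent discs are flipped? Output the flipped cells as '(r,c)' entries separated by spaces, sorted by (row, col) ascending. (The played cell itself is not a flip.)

Dir NW: opp run (2,4), next='.' -> no flip
Dir N: opp run (2,5), next='.' -> no flip
Dir NE: first cell '.' (not opp) -> no flip
Dir W: opp run (3,4) capped by W -> flip
Dir E: first cell '.' (not opp) -> no flip
Dir SW: opp run (4,4), next='.' -> no flip
Dir S: first cell '.' (not opp) -> no flip
Dir SE: first cell '.' (not opp) -> no flip

Answer: (3,4)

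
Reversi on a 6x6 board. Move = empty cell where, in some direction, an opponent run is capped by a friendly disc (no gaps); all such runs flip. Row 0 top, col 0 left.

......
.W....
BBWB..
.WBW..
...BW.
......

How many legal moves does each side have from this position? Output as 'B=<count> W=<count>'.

-- B to move --
(0,0): no bracket -> illegal
(0,1): flips 1 -> legal
(0,2): flips 1 -> legal
(1,0): no bracket -> illegal
(1,2): flips 1 -> legal
(1,3): no bracket -> illegal
(2,4): no bracket -> illegal
(3,0): flips 1 -> legal
(3,4): flips 1 -> legal
(3,5): no bracket -> illegal
(4,0): no bracket -> illegal
(4,1): flips 1 -> legal
(4,2): flips 1 -> legal
(4,5): flips 1 -> legal
(5,3): no bracket -> illegal
(5,4): no bracket -> illegal
(5,5): no bracket -> illegal
B mobility = 8
-- W to move --
(1,0): no bracket -> illegal
(1,2): no bracket -> illegal
(1,3): flips 1 -> legal
(1,4): no bracket -> illegal
(2,4): flips 1 -> legal
(3,0): no bracket -> illegal
(3,4): no bracket -> illegal
(4,1): no bracket -> illegal
(4,2): flips 2 -> legal
(5,2): no bracket -> illegal
(5,3): flips 1 -> legal
(5,4): no bracket -> illegal
W mobility = 4

Answer: B=8 W=4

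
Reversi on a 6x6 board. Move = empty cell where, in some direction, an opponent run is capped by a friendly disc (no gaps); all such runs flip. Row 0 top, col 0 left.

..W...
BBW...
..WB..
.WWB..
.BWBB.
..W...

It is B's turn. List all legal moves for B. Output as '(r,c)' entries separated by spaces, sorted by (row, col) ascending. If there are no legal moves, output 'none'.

(0,1): flips 1 -> legal
(0,3): no bracket -> illegal
(1,3): flips 1 -> legal
(2,0): no bracket -> illegal
(2,1): flips 3 -> legal
(3,0): flips 2 -> legal
(4,0): no bracket -> illegal
(5,1): flips 1 -> legal
(5,3): no bracket -> illegal

Answer: (0,1) (1,3) (2,1) (3,0) (5,1)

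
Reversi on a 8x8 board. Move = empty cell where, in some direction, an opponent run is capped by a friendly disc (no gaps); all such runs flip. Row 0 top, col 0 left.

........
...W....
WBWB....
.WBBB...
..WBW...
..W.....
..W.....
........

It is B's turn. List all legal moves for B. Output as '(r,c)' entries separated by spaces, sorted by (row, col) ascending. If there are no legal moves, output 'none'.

Answer: (0,3) (1,1) (1,2) (3,0) (4,1) (4,5) (5,1) (5,4) (5,5) (6,1) (7,2)

Derivation:
(0,2): no bracket -> illegal
(0,3): flips 1 -> legal
(0,4): no bracket -> illegal
(1,0): no bracket -> illegal
(1,1): flips 1 -> legal
(1,2): flips 1 -> legal
(1,4): no bracket -> illegal
(2,4): no bracket -> illegal
(3,0): flips 1 -> legal
(3,5): no bracket -> illegal
(4,0): no bracket -> illegal
(4,1): flips 2 -> legal
(4,5): flips 1 -> legal
(5,1): flips 1 -> legal
(5,3): no bracket -> illegal
(5,4): flips 1 -> legal
(5,5): flips 1 -> legal
(6,1): flips 1 -> legal
(6,3): no bracket -> illegal
(7,1): no bracket -> illegal
(7,2): flips 3 -> legal
(7,3): no bracket -> illegal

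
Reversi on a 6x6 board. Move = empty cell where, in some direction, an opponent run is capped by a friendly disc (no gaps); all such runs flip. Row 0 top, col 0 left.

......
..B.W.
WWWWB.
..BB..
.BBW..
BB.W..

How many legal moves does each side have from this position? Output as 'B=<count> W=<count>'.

-- B to move --
(0,3): no bracket -> illegal
(0,4): flips 1 -> legal
(0,5): flips 2 -> legal
(1,0): flips 1 -> legal
(1,1): flips 1 -> legal
(1,3): flips 1 -> legal
(1,5): no bracket -> illegal
(2,5): no bracket -> illegal
(3,0): flips 1 -> legal
(3,1): no bracket -> illegal
(3,4): flips 1 -> legal
(4,4): flips 1 -> legal
(5,2): no bracket -> illegal
(5,4): flips 1 -> legal
B mobility = 9
-- W to move --
(0,1): flips 1 -> legal
(0,2): flips 1 -> legal
(0,3): flips 1 -> legal
(1,1): no bracket -> illegal
(1,3): no bracket -> illegal
(1,5): no bracket -> illegal
(2,5): flips 1 -> legal
(3,0): no bracket -> illegal
(3,1): flips 1 -> legal
(3,4): flips 1 -> legal
(3,5): no bracket -> illegal
(4,0): flips 2 -> legal
(4,4): flips 1 -> legal
(5,2): flips 2 -> legal
W mobility = 9

Answer: B=9 W=9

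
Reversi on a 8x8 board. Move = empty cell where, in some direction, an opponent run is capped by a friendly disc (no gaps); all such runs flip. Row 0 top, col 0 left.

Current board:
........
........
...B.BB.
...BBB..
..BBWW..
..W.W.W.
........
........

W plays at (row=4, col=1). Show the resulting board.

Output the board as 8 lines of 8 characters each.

Place W at (4,1); scan 8 dirs for brackets.
Dir NW: first cell '.' (not opp) -> no flip
Dir N: first cell '.' (not opp) -> no flip
Dir NE: first cell '.' (not opp) -> no flip
Dir W: first cell '.' (not opp) -> no flip
Dir E: opp run (4,2) (4,3) capped by W -> flip
Dir SW: first cell '.' (not opp) -> no flip
Dir S: first cell '.' (not opp) -> no flip
Dir SE: first cell 'W' (not opp) -> no flip
All flips: (4,2) (4,3)

Answer: ........
........
...B.BB.
...BBB..
.WWWWW..
..W.W.W.
........
........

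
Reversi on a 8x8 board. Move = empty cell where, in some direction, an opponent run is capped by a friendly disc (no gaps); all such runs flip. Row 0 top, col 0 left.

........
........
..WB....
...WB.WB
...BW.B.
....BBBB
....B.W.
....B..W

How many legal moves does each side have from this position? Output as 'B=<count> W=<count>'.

-- B to move --
(1,1): flips 3 -> legal
(1,2): no bracket -> illegal
(1,3): no bracket -> illegal
(2,1): flips 1 -> legal
(2,4): no bracket -> illegal
(2,5): no bracket -> illegal
(2,6): flips 1 -> legal
(2,7): no bracket -> illegal
(3,1): no bracket -> illegal
(3,2): flips 1 -> legal
(3,5): flips 1 -> legal
(4,2): no bracket -> illegal
(4,5): flips 1 -> legal
(4,7): no bracket -> illegal
(5,3): no bracket -> illegal
(6,5): no bracket -> illegal
(6,7): no bracket -> illegal
(7,5): flips 1 -> legal
(7,6): flips 1 -> legal
B mobility = 8
-- W to move --
(1,2): no bracket -> illegal
(1,3): flips 1 -> legal
(1,4): no bracket -> illegal
(2,4): flips 2 -> legal
(2,5): no bracket -> illegal
(2,6): no bracket -> illegal
(2,7): no bracket -> illegal
(3,2): no bracket -> illegal
(3,5): flips 1 -> legal
(4,2): flips 1 -> legal
(4,5): no bracket -> illegal
(4,7): no bracket -> illegal
(5,2): no bracket -> illegal
(5,3): flips 1 -> legal
(6,3): no bracket -> illegal
(6,5): no bracket -> illegal
(6,7): no bracket -> illegal
(7,3): no bracket -> illegal
(7,5): no bracket -> illegal
W mobility = 5

Answer: B=8 W=5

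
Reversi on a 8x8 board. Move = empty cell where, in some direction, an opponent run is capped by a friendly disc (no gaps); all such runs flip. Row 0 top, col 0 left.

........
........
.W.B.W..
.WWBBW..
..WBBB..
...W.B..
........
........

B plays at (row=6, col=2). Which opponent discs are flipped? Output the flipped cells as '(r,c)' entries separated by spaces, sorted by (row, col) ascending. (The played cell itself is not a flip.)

Dir NW: first cell '.' (not opp) -> no flip
Dir N: first cell '.' (not opp) -> no flip
Dir NE: opp run (5,3) capped by B -> flip
Dir W: first cell '.' (not opp) -> no flip
Dir E: first cell '.' (not opp) -> no flip
Dir SW: first cell '.' (not opp) -> no flip
Dir S: first cell '.' (not opp) -> no flip
Dir SE: first cell '.' (not opp) -> no flip

Answer: (5,3)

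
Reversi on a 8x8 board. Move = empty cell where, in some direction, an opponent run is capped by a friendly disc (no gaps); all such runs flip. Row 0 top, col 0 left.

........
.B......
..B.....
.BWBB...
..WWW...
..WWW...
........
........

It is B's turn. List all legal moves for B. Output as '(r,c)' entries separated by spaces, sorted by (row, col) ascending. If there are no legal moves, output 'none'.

(2,1): no bracket -> illegal
(2,3): no bracket -> illegal
(3,5): no bracket -> illegal
(4,1): no bracket -> illegal
(4,5): no bracket -> illegal
(5,1): flips 1 -> legal
(5,5): flips 1 -> legal
(6,1): flips 2 -> legal
(6,2): flips 3 -> legal
(6,3): flips 2 -> legal
(6,4): flips 4 -> legal
(6,5): no bracket -> illegal

Answer: (5,1) (5,5) (6,1) (6,2) (6,3) (6,4)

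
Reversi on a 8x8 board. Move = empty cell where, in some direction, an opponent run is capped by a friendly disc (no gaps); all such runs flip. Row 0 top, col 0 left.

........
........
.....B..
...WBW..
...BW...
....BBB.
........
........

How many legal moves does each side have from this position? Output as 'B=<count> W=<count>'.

-- B to move --
(2,2): flips 2 -> legal
(2,3): flips 1 -> legal
(2,4): no bracket -> illegal
(2,6): no bracket -> illegal
(3,2): flips 1 -> legal
(3,6): flips 1 -> legal
(4,2): no bracket -> illegal
(4,5): flips 2 -> legal
(4,6): no bracket -> illegal
(5,3): no bracket -> illegal
B mobility = 5
-- W to move --
(1,4): no bracket -> illegal
(1,5): flips 1 -> legal
(1,6): no bracket -> illegal
(2,3): no bracket -> illegal
(2,4): flips 1 -> legal
(2,6): no bracket -> illegal
(3,2): no bracket -> illegal
(3,6): no bracket -> illegal
(4,2): flips 1 -> legal
(4,5): no bracket -> illegal
(4,6): no bracket -> illegal
(4,7): no bracket -> illegal
(5,2): no bracket -> illegal
(5,3): flips 1 -> legal
(5,7): no bracket -> illegal
(6,3): no bracket -> illegal
(6,4): flips 1 -> legal
(6,5): no bracket -> illegal
(6,6): flips 1 -> legal
(6,7): no bracket -> illegal
W mobility = 6

Answer: B=5 W=6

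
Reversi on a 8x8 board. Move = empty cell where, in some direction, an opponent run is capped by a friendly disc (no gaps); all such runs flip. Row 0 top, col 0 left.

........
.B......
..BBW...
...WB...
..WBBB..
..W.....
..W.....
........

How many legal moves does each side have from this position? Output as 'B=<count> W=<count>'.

-- B to move --
(1,3): no bracket -> illegal
(1,4): flips 1 -> legal
(1,5): no bracket -> illegal
(2,5): flips 1 -> legal
(3,1): no bracket -> illegal
(3,2): flips 1 -> legal
(3,5): no bracket -> illegal
(4,1): flips 1 -> legal
(5,1): no bracket -> illegal
(5,3): no bracket -> illegal
(6,1): flips 1 -> legal
(6,3): no bracket -> illegal
(7,1): no bracket -> illegal
(7,2): no bracket -> illegal
(7,3): no bracket -> illegal
B mobility = 5
-- W to move --
(0,0): flips 2 -> legal
(0,1): no bracket -> illegal
(0,2): no bracket -> illegal
(1,0): no bracket -> illegal
(1,2): no bracket -> illegal
(1,3): flips 1 -> legal
(1,4): no bracket -> illegal
(2,0): no bracket -> illegal
(2,1): flips 2 -> legal
(2,5): flips 2 -> legal
(3,1): no bracket -> illegal
(3,2): no bracket -> illegal
(3,5): flips 1 -> legal
(3,6): no bracket -> illegal
(4,6): flips 3 -> legal
(5,3): flips 1 -> legal
(5,4): flips 2 -> legal
(5,5): flips 1 -> legal
(5,6): no bracket -> illegal
W mobility = 9

Answer: B=5 W=9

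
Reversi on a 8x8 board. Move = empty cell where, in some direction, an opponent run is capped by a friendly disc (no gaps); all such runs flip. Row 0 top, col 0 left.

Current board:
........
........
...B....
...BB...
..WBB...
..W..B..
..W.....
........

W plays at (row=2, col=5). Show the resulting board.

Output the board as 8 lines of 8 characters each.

Answer: ........
........
...B.W..
...BW...
..WWB...
..W..B..
..W.....
........

Derivation:
Place W at (2,5); scan 8 dirs for brackets.
Dir NW: first cell '.' (not opp) -> no flip
Dir N: first cell '.' (not opp) -> no flip
Dir NE: first cell '.' (not opp) -> no flip
Dir W: first cell '.' (not opp) -> no flip
Dir E: first cell '.' (not opp) -> no flip
Dir SW: opp run (3,4) (4,3) capped by W -> flip
Dir S: first cell '.' (not opp) -> no flip
Dir SE: first cell '.' (not opp) -> no flip
All flips: (3,4) (4,3)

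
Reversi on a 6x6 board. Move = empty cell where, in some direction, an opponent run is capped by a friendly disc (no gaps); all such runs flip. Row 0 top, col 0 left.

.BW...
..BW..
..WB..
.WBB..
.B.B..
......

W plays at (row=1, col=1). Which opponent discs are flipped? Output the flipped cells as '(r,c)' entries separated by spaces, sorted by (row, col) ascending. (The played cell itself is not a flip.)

Answer: (1,2)

Derivation:
Dir NW: first cell '.' (not opp) -> no flip
Dir N: opp run (0,1), next=edge -> no flip
Dir NE: first cell 'W' (not opp) -> no flip
Dir W: first cell '.' (not opp) -> no flip
Dir E: opp run (1,2) capped by W -> flip
Dir SW: first cell '.' (not opp) -> no flip
Dir S: first cell '.' (not opp) -> no flip
Dir SE: first cell 'W' (not opp) -> no flip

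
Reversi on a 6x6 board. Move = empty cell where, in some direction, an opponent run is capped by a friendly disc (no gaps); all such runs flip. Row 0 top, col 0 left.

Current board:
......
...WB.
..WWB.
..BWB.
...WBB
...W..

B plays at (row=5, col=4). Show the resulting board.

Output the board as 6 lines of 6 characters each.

Place B at (5,4); scan 8 dirs for brackets.
Dir NW: opp run (4,3) capped by B -> flip
Dir N: first cell 'B' (not opp) -> no flip
Dir NE: first cell 'B' (not opp) -> no flip
Dir W: opp run (5,3), next='.' -> no flip
Dir E: first cell '.' (not opp) -> no flip
Dir SW: edge -> no flip
Dir S: edge -> no flip
Dir SE: edge -> no flip
All flips: (4,3)

Answer: ......
...WB.
..WWB.
..BWB.
...BBB
...WB.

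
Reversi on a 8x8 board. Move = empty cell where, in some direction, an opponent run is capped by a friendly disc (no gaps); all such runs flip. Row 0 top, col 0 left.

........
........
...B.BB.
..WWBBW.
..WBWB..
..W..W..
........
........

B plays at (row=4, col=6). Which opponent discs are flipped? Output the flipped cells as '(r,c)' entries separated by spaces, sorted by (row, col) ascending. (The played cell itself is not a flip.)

Dir NW: first cell 'B' (not opp) -> no flip
Dir N: opp run (3,6) capped by B -> flip
Dir NE: first cell '.' (not opp) -> no flip
Dir W: first cell 'B' (not opp) -> no flip
Dir E: first cell '.' (not opp) -> no flip
Dir SW: opp run (5,5), next='.' -> no flip
Dir S: first cell '.' (not opp) -> no flip
Dir SE: first cell '.' (not opp) -> no flip

Answer: (3,6)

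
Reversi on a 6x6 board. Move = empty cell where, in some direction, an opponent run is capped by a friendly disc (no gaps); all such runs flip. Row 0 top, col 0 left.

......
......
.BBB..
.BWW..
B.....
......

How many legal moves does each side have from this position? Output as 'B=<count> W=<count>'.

-- B to move --
(2,4): no bracket -> illegal
(3,4): flips 2 -> legal
(4,1): flips 1 -> legal
(4,2): flips 1 -> legal
(4,3): flips 2 -> legal
(4,4): flips 1 -> legal
B mobility = 5
-- W to move --
(1,0): flips 1 -> legal
(1,1): flips 1 -> legal
(1,2): flips 1 -> legal
(1,3): flips 1 -> legal
(1,4): flips 1 -> legal
(2,0): no bracket -> illegal
(2,4): no bracket -> illegal
(3,0): flips 1 -> legal
(3,4): no bracket -> illegal
(4,1): no bracket -> illegal
(4,2): no bracket -> illegal
(5,0): no bracket -> illegal
(5,1): no bracket -> illegal
W mobility = 6

Answer: B=5 W=6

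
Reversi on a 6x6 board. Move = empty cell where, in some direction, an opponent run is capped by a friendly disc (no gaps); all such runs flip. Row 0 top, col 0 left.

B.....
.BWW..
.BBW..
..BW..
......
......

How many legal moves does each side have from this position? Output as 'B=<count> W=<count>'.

-- B to move --
(0,1): no bracket -> illegal
(0,2): flips 1 -> legal
(0,3): flips 1 -> legal
(0,4): flips 1 -> legal
(1,4): flips 3 -> legal
(2,4): flips 1 -> legal
(3,4): flips 1 -> legal
(4,2): no bracket -> illegal
(4,3): no bracket -> illegal
(4,4): flips 1 -> legal
B mobility = 7
-- W to move --
(0,1): no bracket -> illegal
(0,2): no bracket -> illegal
(1,0): flips 1 -> legal
(2,0): flips 2 -> legal
(3,0): flips 1 -> legal
(3,1): flips 2 -> legal
(4,1): flips 1 -> legal
(4,2): flips 2 -> legal
(4,3): no bracket -> illegal
W mobility = 6

Answer: B=7 W=6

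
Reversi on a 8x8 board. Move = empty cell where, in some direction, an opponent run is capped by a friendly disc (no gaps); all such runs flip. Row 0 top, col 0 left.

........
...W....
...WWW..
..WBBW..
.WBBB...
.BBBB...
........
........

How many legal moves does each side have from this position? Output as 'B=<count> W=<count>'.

Answer: B=12 W=7

Derivation:
-- B to move --
(0,2): no bracket -> illegal
(0,3): flips 2 -> legal
(0,4): no bracket -> illegal
(1,2): flips 1 -> legal
(1,4): flips 1 -> legal
(1,5): flips 1 -> legal
(1,6): flips 1 -> legal
(2,1): flips 1 -> legal
(2,2): flips 1 -> legal
(2,6): flips 1 -> legal
(3,0): flips 1 -> legal
(3,1): flips 2 -> legal
(3,6): flips 1 -> legal
(4,0): flips 1 -> legal
(4,5): no bracket -> illegal
(4,6): no bracket -> illegal
(5,0): no bracket -> illegal
B mobility = 12
-- W to move --
(2,2): no bracket -> illegal
(3,1): no bracket -> illegal
(4,0): no bracket -> illegal
(4,5): flips 4 -> legal
(5,0): no bracket -> illegal
(5,5): no bracket -> illegal
(6,0): flips 3 -> legal
(6,1): flips 4 -> legal
(6,2): flips 4 -> legal
(6,3): flips 4 -> legal
(6,4): flips 3 -> legal
(6,5): flips 2 -> legal
W mobility = 7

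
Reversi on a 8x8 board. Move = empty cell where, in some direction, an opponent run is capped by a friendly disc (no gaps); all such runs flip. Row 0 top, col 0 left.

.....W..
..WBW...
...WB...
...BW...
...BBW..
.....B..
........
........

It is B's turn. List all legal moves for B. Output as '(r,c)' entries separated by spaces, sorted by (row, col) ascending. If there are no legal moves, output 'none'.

(0,1): no bracket -> illegal
(0,2): no bracket -> illegal
(0,3): no bracket -> illegal
(0,4): flips 1 -> legal
(0,6): no bracket -> illegal
(1,1): flips 1 -> legal
(1,5): flips 1 -> legal
(1,6): no bracket -> illegal
(2,1): no bracket -> illegal
(2,2): flips 1 -> legal
(2,5): flips 1 -> legal
(3,2): no bracket -> illegal
(3,5): flips 2 -> legal
(3,6): no bracket -> illegal
(4,6): flips 1 -> legal
(5,4): no bracket -> illegal
(5,6): no bracket -> illegal

Answer: (0,4) (1,1) (1,5) (2,2) (2,5) (3,5) (4,6)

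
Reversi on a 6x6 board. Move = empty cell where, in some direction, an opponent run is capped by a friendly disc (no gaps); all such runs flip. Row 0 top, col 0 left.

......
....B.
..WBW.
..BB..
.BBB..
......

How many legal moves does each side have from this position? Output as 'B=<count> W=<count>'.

Answer: B=6 W=4

Derivation:
-- B to move --
(1,1): flips 1 -> legal
(1,2): flips 1 -> legal
(1,3): no bracket -> illegal
(1,5): flips 1 -> legal
(2,1): flips 1 -> legal
(2,5): flips 1 -> legal
(3,1): no bracket -> illegal
(3,4): flips 1 -> legal
(3,5): no bracket -> illegal
B mobility = 6
-- W to move --
(0,3): no bracket -> illegal
(0,4): flips 1 -> legal
(0,5): no bracket -> illegal
(1,2): no bracket -> illegal
(1,3): no bracket -> illegal
(1,5): no bracket -> illegal
(2,1): no bracket -> illegal
(2,5): no bracket -> illegal
(3,0): no bracket -> illegal
(3,1): no bracket -> illegal
(3,4): no bracket -> illegal
(4,0): no bracket -> illegal
(4,4): flips 1 -> legal
(5,0): no bracket -> illegal
(5,1): flips 2 -> legal
(5,2): flips 2 -> legal
(5,3): no bracket -> illegal
(5,4): no bracket -> illegal
W mobility = 4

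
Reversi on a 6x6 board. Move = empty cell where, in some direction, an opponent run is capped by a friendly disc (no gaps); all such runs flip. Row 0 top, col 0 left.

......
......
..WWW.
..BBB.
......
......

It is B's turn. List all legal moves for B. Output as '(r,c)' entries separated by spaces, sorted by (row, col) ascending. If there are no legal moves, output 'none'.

Answer: (1,1) (1,2) (1,3) (1,4) (1,5)

Derivation:
(1,1): flips 1 -> legal
(1,2): flips 2 -> legal
(1,3): flips 1 -> legal
(1,4): flips 2 -> legal
(1,5): flips 1 -> legal
(2,1): no bracket -> illegal
(2,5): no bracket -> illegal
(3,1): no bracket -> illegal
(3,5): no bracket -> illegal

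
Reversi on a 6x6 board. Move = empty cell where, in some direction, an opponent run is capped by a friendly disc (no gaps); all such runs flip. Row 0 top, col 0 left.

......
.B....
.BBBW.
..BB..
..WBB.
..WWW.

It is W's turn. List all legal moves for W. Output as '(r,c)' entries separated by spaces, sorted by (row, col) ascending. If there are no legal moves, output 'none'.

(0,0): no bracket -> illegal
(0,1): no bracket -> illegal
(0,2): no bracket -> illegal
(1,0): flips 3 -> legal
(1,2): flips 2 -> legal
(1,3): flips 3 -> legal
(1,4): no bracket -> illegal
(2,0): flips 3 -> legal
(3,0): no bracket -> illegal
(3,1): no bracket -> illegal
(3,4): flips 2 -> legal
(3,5): flips 1 -> legal
(4,1): no bracket -> illegal
(4,5): flips 2 -> legal
(5,5): no bracket -> illegal

Answer: (1,0) (1,2) (1,3) (2,0) (3,4) (3,5) (4,5)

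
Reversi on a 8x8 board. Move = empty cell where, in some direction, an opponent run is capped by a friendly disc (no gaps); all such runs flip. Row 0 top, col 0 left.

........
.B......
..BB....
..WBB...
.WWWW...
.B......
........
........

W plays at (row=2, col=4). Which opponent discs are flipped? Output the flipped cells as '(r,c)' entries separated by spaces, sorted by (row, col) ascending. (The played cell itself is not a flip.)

Answer: (3,3) (3,4)

Derivation:
Dir NW: first cell '.' (not opp) -> no flip
Dir N: first cell '.' (not opp) -> no flip
Dir NE: first cell '.' (not opp) -> no flip
Dir W: opp run (2,3) (2,2), next='.' -> no flip
Dir E: first cell '.' (not opp) -> no flip
Dir SW: opp run (3,3) capped by W -> flip
Dir S: opp run (3,4) capped by W -> flip
Dir SE: first cell '.' (not opp) -> no flip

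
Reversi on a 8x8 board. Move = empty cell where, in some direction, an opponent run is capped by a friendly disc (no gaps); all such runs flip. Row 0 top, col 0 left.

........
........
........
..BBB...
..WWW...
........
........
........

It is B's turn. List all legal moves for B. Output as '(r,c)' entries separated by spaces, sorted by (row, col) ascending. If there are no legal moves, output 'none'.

Answer: (5,1) (5,2) (5,3) (5,4) (5,5)

Derivation:
(3,1): no bracket -> illegal
(3,5): no bracket -> illegal
(4,1): no bracket -> illegal
(4,5): no bracket -> illegal
(5,1): flips 1 -> legal
(5,2): flips 2 -> legal
(5,3): flips 1 -> legal
(5,4): flips 2 -> legal
(5,5): flips 1 -> legal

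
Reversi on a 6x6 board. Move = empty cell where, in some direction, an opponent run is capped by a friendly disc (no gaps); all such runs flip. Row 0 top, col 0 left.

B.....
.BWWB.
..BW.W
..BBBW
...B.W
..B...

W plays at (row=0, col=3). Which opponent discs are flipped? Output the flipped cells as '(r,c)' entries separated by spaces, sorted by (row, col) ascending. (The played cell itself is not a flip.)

Answer: (1,4)

Derivation:
Dir NW: edge -> no flip
Dir N: edge -> no flip
Dir NE: edge -> no flip
Dir W: first cell '.' (not opp) -> no flip
Dir E: first cell '.' (not opp) -> no flip
Dir SW: first cell 'W' (not opp) -> no flip
Dir S: first cell 'W' (not opp) -> no flip
Dir SE: opp run (1,4) capped by W -> flip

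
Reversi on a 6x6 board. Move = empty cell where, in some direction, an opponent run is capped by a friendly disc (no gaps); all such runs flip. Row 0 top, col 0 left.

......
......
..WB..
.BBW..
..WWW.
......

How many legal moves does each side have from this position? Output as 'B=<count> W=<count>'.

-- B to move --
(1,1): no bracket -> illegal
(1,2): flips 1 -> legal
(1,3): flips 1 -> legal
(2,1): flips 1 -> legal
(2,4): no bracket -> illegal
(3,4): flips 1 -> legal
(3,5): no bracket -> illegal
(4,1): no bracket -> illegal
(4,5): no bracket -> illegal
(5,1): no bracket -> illegal
(5,2): flips 1 -> legal
(5,3): flips 3 -> legal
(5,4): flips 1 -> legal
(5,5): no bracket -> illegal
B mobility = 7
-- W to move --
(1,2): no bracket -> illegal
(1,3): flips 1 -> legal
(1,4): no bracket -> illegal
(2,0): flips 1 -> legal
(2,1): flips 1 -> legal
(2,4): flips 1 -> legal
(3,0): flips 2 -> legal
(3,4): no bracket -> illegal
(4,0): flips 1 -> legal
(4,1): no bracket -> illegal
W mobility = 6

Answer: B=7 W=6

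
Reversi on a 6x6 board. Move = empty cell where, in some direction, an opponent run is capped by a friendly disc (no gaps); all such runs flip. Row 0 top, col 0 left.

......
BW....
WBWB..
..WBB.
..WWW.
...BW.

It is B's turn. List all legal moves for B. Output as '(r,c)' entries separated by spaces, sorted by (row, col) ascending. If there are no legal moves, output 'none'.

(0,0): flips 2 -> legal
(0,1): flips 1 -> legal
(0,2): no bracket -> illegal
(1,2): flips 1 -> legal
(1,3): no bracket -> illegal
(3,0): flips 1 -> legal
(3,1): flips 2 -> legal
(3,5): flips 1 -> legal
(4,1): flips 1 -> legal
(4,5): no bracket -> illegal
(5,1): flips 1 -> legal
(5,2): flips 1 -> legal
(5,5): flips 2 -> legal

Answer: (0,0) (0,1) (1,2) (3,0) (3,1) (3,5) (4,1) (5,1) (5,2) (5,5)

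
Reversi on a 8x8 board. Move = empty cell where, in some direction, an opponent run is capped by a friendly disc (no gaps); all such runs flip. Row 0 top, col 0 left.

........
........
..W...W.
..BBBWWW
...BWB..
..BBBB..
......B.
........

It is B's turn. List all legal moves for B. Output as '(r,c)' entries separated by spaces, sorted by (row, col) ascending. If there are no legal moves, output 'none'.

Answer: (1,1) (1,2) (1,7) (2,5) (2,7)

Derivation:
(1,1): flips 1 -> legal
(1,2): flips 1 -> legal
(1,3): no bracket -> illegal
(1,5): no bracket -> illegal
(1,6): no bracket -> illegal
(1,7): flips 3 -> legal
(2,1): no bracket -> illegal
(2,3): no bracket -> illegal
(2,4): no bracket -> illegal
(2,5): flips 1 -> legal
(2,7): flips 1 -> legal
(3,1): no bracket -> illegal
(4,6): no bracket -> illegal
(4,7): no bracket -> illegal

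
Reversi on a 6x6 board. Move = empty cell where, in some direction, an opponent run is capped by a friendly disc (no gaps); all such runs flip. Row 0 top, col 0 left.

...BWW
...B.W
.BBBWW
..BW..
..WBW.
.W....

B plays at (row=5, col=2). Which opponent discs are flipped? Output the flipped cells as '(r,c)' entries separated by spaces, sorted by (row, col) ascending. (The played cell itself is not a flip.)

Answer: (4,2)

Derivation:
Dir NW: first cell '.' (not opp) -> no flip
Dir N: opp run (4,2) capped by B -> flip
Dir NE: first cell 'B' (not opp) -> no flip
Dir W: opp run (5,1), next='.' -> no flip
Dir E: first cell '.' (not opp) -> no flip
Dir SW: edge -> no flip
Dir S: edge -> no flip
Dir SE: edge -> no flip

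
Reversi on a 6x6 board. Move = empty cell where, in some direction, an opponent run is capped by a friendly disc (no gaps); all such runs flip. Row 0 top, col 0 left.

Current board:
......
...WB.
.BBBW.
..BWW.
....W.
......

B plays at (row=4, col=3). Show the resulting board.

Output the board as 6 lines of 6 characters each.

Place B at (4,3); scan 8 dirs for brackets.
Dir NW: first cell 'B' (not opp) -> no flip
Dir N: opp run (3,3) capped by B -> flip
Dir NE: opp run (3,4), next='.' -> no flip
Dir W: first cell '.' (not opp) -> no flip
Dir E: opp run (4,4), next='.' -> no flip
Dir SW: first cell '.' (not opp) -> no flip
Dir S: first cell '.' (not opp) -> no flip
Dir SE: first cell '.' (not opp) -> no flip
All flips: (3,3)

Answer: ......
...WB.
.BBBW.
..BBW.
...BW.
......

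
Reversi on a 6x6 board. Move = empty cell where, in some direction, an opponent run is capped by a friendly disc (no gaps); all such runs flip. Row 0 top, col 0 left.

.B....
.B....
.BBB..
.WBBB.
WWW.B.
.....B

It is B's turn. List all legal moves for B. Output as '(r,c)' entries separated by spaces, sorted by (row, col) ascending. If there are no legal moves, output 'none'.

Answer: (3,0) (5,0) (5,1) (5,2)

Derivation:
(2,0): no bracket -> illegal
(3,0): flips 1 -> legal
(4,3): no bracket -> illegal
(5,0): flips 1 -> legal
(5,1): flips 3 -> legal
(5,2): flips 1 -> legal
(5,3): no bracket -> illegal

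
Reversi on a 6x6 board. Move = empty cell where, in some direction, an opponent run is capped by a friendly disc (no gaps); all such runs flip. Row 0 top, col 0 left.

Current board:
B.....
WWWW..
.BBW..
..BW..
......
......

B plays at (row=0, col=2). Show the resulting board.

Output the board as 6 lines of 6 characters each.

Answer: B.B...
WWBW..
.BBW..
..BW..
......
......

Derivation:
Place B at (0,2); scan 8 dirs for brackets.
Dir NW: edge -> no flip
Dir N: edge -> no flip
Dir NE: edge -> no flip
Dir W: first cell '.' (not opp) -> no flip
Dir E: first cell '.' (not opp) -> no flip
Dir SW: opp run (1,1), next='.' -> no flip
Dir S: opp run (1,2) capped by B -> flip
Dir SE: opp run (1,3), next='.' -> no flip
All flips: (1,2)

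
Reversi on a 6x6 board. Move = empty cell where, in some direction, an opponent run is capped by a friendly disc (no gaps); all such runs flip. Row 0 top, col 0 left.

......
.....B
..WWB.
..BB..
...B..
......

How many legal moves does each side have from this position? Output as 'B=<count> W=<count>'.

-- B to move --
(1,1): flips 1 -> legal
(1,2): flips 1 -> legal
(1,3): flips 1 -> legal
(1,4): flips 1 -> legal
(2,1): flips 2 -> legal
(3,1): no bracket -> illegal
(3,4): no bracket -> illegal
B mobility = 5
-- W to move --
(0,4): no bracket -> illegal
(0,5): no bracket -> illegal
(1,3): no bracket -> illegal
(1,4): no bracket -> illegal
(2,1): no bracket -> illegal
(2,5): flips 1 -> legal
(3,1): no bracket -> illegal
(3,4): no bracket -> illegal
(3,5): no bracket -> illegal
(4,1): flips 1 -> legal
(4,2): flips 1 -> legal
(4,4): flips 1 -> legal
(5,2): no bracket -> illegal
(5,3): flips 2 -> legal
(5,4): no bracket -> illegal
W mobility = 5

Answer: B=5 W=5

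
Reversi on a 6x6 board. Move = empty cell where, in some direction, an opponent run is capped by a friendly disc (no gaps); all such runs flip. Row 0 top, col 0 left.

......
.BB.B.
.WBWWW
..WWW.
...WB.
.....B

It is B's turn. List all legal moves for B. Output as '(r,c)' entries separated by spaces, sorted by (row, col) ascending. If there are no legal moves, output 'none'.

(1,0): no bracket -> illegal
(1,3): no bracket -> illegal
(1,5): no bracket -> illegal
(2,0): flips 1 -> legal
(3,0): flips 1 -> legal
(3,1): flips 1 -> legal
(3,5): no bracket -> illegal
(4,1): flips 2 -> legal
(4,2): flips 2 -> legal
(4,5): flips 2 -> legal
(5,2): no bracket -> illegal
(5,3): no bracket -> illegal
(5,4): no bracket -> illegal

Answer: (2,0) (3,0) (3,1) (4,1) (4,2) (4,5)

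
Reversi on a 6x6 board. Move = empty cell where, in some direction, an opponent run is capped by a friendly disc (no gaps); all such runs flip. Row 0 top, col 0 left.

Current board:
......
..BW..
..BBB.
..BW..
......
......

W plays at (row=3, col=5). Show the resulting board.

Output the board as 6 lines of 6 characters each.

Answer: ......
..BW..
..BBW.
..BW.W
......
......

Derivation:
Place W at (3,5); scan 8 dirs for brackets.
Dir NW: opp run (2,4) capped by W -> flip
Dir N: first cell '.' (not opp) -> no flip
Dir NE: edge -> no flip
Dir W: first cell '.' (not opp) -> no flip
Dir E: edge -> no flip
Dir SW: first cell '.' (not opp) -> no flip
Dir S: first cell '.' (not opp) -> no flip
Dir SE: edge -> no flip
All flips: (2,4)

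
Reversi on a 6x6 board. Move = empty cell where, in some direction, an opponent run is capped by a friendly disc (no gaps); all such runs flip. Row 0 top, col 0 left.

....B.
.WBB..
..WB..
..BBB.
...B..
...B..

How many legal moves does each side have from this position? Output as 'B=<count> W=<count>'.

-- B to move --
(0,0): flips 2 -> legal
(0,1): no bracket -> illegal
(0,2): no bracket -> illegal
(1,0): flips 1 -> legal
(2,0): no bracket -> illegal
(2,1): flips 1 -> legal
(3,1): flips 1 -> legal
B mobility = 4
-- W to move --
(0,1): no bracket -> illegal
(0,2): flips 1 -> legal
(0,3): no bracket -> illegal
(0,5): no bracket -> illegal
(1,4): flips 2 -> legal
(1,5): no bracket -> illegal
(2,1): no bracket -> illegal
(2,4): flips 1 -> legal
(2,5): no bracket -> illegal
(3,1): no bracket -> illegal
(3,5): no bracket -> illegal
(4,1): no bracket -> illegal
(4,2): flips 1 -> legal
(4,4): flips 1 -> legal
(4,5): no bracket -> illegal
(5,2): no bracket -> illegal
(5,4): no bracket -> illegal
W mobility = 5

Answer: B=4 W=5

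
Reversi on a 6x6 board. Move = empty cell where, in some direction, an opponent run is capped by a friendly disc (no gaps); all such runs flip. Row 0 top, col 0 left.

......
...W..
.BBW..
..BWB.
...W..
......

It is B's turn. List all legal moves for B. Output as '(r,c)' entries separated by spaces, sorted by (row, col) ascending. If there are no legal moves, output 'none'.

Answer: (0,4) (1,2) (1,4) (2,4) (4,4) (5,2) (5,4)

Derivation:
(0,2): no bracket -> illegal
(0,3): no bracket -> illegal
(0,4): flips 1 -> legal
(1,2): flips 1 -> legal
(1,4): flips 1 -> legal
(2,4): flips 1 -> legal
(4,2): no bracket -> illegal
(4,4): flips 1 -> legal
(5,2): flips 1 -> legal
(5,3): no bracket -> illegal
(5,4): flips 1 -> legal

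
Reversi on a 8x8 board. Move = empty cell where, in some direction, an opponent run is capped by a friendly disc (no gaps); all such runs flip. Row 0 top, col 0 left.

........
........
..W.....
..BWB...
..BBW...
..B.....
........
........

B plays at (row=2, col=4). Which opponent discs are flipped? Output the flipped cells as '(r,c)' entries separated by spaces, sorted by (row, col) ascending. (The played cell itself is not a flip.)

Answer: (3,3)

Derivation:
Dir NW: first cell '.' (not opp) -> no flip
Dir N: first cell '.' (not opp) -> no flip
Dir NE: first cell '.' (not opp) -> no flip
Dir W: first cell '.' (not opp) -> no flip
Dir E: first cell '.' (not opp) -> no flip
Dir SW: opp run (3,3) capped by B -> flip
Dir S: first cell 'B' (not opp) -> no flip
Dir SE: first cell '.' (not opp) -> no flip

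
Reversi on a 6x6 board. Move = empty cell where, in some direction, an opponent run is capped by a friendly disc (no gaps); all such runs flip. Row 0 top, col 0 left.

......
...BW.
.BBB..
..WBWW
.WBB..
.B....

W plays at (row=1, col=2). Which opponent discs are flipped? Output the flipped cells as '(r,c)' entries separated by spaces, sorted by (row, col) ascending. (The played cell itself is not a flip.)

Dir NW: first cell '.' (not opp) -> no flip
Dir N: first cell '.' (not opp) -> no flip
Dir NE: first cell '.' (not opp) -> no flip
Dir W: first cell '.' (not opp) -> no flip
Dir E: opp run (1,3) capped by W -> flip
Dir SW: opp run (2,1), next='.' -> no flip
Dir S: opp run (2,2) capped by W -> flip
Dir SE: opp run (2,3) capped by W -> flip

Answer: (1,3) (2,2) (2,3)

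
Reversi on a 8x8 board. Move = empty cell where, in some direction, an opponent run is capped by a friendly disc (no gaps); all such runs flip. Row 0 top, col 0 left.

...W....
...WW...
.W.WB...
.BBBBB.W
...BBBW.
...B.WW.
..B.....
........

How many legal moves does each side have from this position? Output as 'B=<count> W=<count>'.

Answer: B=12 W=6

Derivation:
-- B to move --
(0,2): flips 1 -> legal
(0,4): flips 1 -> legal
(0,5): flips 2 -> legal
(1,0): flips 1 -> legal
(1,1): flips 1 -> legal
(1,2): flips 1 -> legal
(1,5): no bracket -> illegal
(2,0): no bracket -> illegal
(2,2): flips 1 -> legal
(2,5): no bracket -> illegal
(2,6): no bracket -> illegal
(2,7): no bracket -> illegal
(3,0): no bracket -> illegal
(3,6): no bracket -> illegal
(4,7): flips 1 -> legal
(5,4): no bracket -> illegal
(5,7): flips 1 -> legal
(6,4): no bracket -> illegal
(6,5): flips 1 -> legal
(6,6): flips 1 -> legal
(6,7): flips 1 -> legal
B mobility = 12
-- W to move --
(1,5): no bracket -> illegal
(2,0): no bracket -> illegal
(2,2): flips 2 -> legal
(2,5): flips 3 -> legal
(2,6): no bracket -> illegal
(3,0): no bracket -> illegal
(3,6): no bracket -> illegal
(4,0): no bracket -> illegal
(4,1): flips 2 -> legal
(4,2): flips 3 -> legal
(5,1): no bracket -> illegal
(5,2): no bracket -> illegal
(5,4): flips 5 -> legal
(6,1): no bracket -> illegal
(6,3): flips 3 -> legal
(6,4): no bracket -> illegal
(7,1): no bracket -> illegal
(7,2): no bracket -> illegal
(7,3): no bracket -> illegal
W mobility = 6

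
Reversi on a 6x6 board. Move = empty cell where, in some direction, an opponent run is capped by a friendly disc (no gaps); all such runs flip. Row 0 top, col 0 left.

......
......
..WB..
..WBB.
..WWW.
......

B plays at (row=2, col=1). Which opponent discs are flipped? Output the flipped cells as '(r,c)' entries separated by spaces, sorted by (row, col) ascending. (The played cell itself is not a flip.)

Answer: (2,2)

Derivation:
Dir NW: first cell '.' (not opp) -> no flip
Dir N: first cell '.' (not opp) -> no flip
Dir NE: first cell '.' (not opp) -> no flip
Dir W: first cell '.' (not opp) -> no flip
Dir E: opp run (2,2) capped by B -> flip
Dir SW: first cell '.' (not opp) -> no flip
Dir S: first cell '.' (not opp) -> no flip
Dir SE: opp run (3,2) (4,3), next='.' -> no flip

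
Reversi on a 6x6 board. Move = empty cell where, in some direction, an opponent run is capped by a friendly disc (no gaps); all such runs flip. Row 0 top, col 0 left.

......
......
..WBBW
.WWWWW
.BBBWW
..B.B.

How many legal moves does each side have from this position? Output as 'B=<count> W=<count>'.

-- B to move --
(1,1): no bracket -> illegal
(1,2): flips 2 -> legal
(1,3): no bracket -> illegal
(1,4): no bracket -> illegal
(1,5): no bracket -> illegal
(2,0): flips 1 -> legal
(2,1): flips 3 -> legal
(3,0): no bracket -> illegal
(4,0): no bracket -> illegal
(5,3): no bracket -> illegal
(5,5): no bracket -> illegal
B mobility = 3
-- W to move --
(1,2): flips 1 -> legal
(1,3): flips 2 -> legal
(1,4): flips 2 -> legal
(1,5): flips 1 -> legal
(3,0): no bracket -> illegal
(4,0): flips 3 -> legal
(5,0): flips 1 -> legal
(5,1): flips 2 -> legal
(5,3): flips 2 -> legal
(5,5): no bracket -> illegal
W mobility = 8

Answer: B=3 W=8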